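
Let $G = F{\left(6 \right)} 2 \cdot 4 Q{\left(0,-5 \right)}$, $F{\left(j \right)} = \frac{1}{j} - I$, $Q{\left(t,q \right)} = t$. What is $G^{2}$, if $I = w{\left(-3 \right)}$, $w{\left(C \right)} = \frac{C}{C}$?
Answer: $0$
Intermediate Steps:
$w{\left(C \right)} = 1$
$I = 1$
$F{\left(j \right)} = -1 + \frac{1}{j}$ ($F{\left(j \right)} = \frac{1}{j} - 1 = -1 + \frac{1}{j}$)
$G = 0$ ($G = \frac{1 - 6}{6} \cdot 2 \cdot 4 \cdot 0 = \frac{1}{6} \left(-5\right) 2 \cdot 4 \cdot 0 = \left(- \frac{5}{6}\right) 2 \cdot 4 \cdot 0 = \left(- \frac{5}{3}\right) 4 \cdot 0 = \left(- \frac{20}{3}\right) 0 = 0$)
$G^{2} = 0^{2} = 0$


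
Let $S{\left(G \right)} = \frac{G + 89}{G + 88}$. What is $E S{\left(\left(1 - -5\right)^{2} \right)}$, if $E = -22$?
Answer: $- \frac{1375}{62} \approx -22.177$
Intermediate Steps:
$S{\left(G \right)} = \frac{89 + G}{88 + G}$
$E S{\left(\left(1 - -5\right)^{2} \right)} = - 22 \frac{89 + \left(1 - -5\right)^{2}}{88 + \left(1 - -5\right)^{2}} = - 22 \frac{89 + \left(1 + 5\right)^{2}}{88 + \left(1 + 5\right)^{2}} = - 22 \frac{89 + 6^{2}}{88 + 6^{2}} = - 22 \frac{89 + 36}{88 + 36} = - 22 \cdot \frac{1}{124} \cdot 125 = \left(-22\right) \frac{125}{124} = - \frac{1375}{62}$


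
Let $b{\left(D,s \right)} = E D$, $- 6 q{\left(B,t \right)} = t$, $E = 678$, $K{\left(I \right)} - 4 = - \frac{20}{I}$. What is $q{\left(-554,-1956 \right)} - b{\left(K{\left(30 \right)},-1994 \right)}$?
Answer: $-1934$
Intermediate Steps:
$K{\left(I \right)} = 4 - \frac{20}{I}$
$q{\left(B,t \right)} = - \frac{t}{6}$
$b{\left(D,s \right)} = 678 D$
$q{\left(-554,-1956 \right)} - b{\left(K{\left(30 \right)},-1994 \right)} = \left(- \frac{1}{6}\right) \left(-1956\right) - 678 \left(4 - \frac{20}{30}\right) = 326 - 678 \left(4 - \frac{2}{3}\right) = 326 - 678 \cdot \frac{10}{3} = 326 - 2260 = -1934$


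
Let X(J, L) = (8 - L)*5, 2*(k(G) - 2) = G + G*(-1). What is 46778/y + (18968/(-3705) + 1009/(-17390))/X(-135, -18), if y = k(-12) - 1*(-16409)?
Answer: 77266594009297/27491357645700 ≈ 2.8106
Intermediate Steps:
k(G) = 2 (k(G) = 2 + (G + G*(-1))/2 = 2 + (G - G)/2 = 2 + (1/2)*0 = 2 + 0 = 2)
y = 16411 (y = 2 - 1*(-16409) = 2 + 16409 = 16411)
X(J, L) = 40 - 5*L
46778/y + (18968/(-3705) + 1009/(-17390))/X(-135, -18) = 46778/16411 + (18968/(-3705) + 1009/(-17390))/(40 - 5*(-18)) = 46778*(1/16411) + (18968*(-1/3705) + 1009*(-1/17390))/(40 + 90) = 46778/16411 + (-18968/3705 - 1009/17390)/130 = 46778/16411 - 66718373/12885990*1/130 = 46778/16411 - 66718373/1675178700 = 77266594009297/27491357645700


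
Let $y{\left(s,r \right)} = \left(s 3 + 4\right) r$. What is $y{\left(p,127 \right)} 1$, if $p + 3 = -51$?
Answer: $-20066$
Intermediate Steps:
$p = -54$ ($p = -3 - 51 = -54$)
$y{\left(s,r \right)} = r \left(4 + 3 s\right)$ ($y{\left(s,r \right)} = \left(3 s + 4\right) r = \left(4 + 3 s\right) r = r \left(4 + 3 s\right)$)
$y{\left(p,127 \right)} 1 = 127 \left(4 + 3 \left(-54\right)\right) 1 = 127 \left(4 - 162\right) 1 = 127 \left(-158\right) 1 = \left(-20066\right) 1 = -20066$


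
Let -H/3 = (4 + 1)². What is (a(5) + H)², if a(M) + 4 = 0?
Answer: 6241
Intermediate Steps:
a(M) = -4 (a(M) = -4 + 0 = -4)
H = -75 (H = -3*(4 + 1)² = -3*5² = -3*25 = -75)
(a(5) + H)² = (-4 - 75)² = (-79)² = 6241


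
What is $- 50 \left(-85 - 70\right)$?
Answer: $7750$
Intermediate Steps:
$- 50 \left(-85 - 70\right) = \left(-50\right) \left(-155\right) = 7750$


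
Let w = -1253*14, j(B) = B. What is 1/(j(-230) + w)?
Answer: -1/17772 ≈ -5.6268e-5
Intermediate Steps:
w = -17542
1/(j(-230) + w) = 1/(-230 - 17542) = 1/(-17772) = -1/17772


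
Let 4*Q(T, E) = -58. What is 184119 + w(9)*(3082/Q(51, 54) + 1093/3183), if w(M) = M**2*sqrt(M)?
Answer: 4078503996/30769 ≈ 1.3255e+5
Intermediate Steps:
Q(T, E) = -29/2 (Q(T, E) = (1/4)*(-58) = -29/2)
w(M) = M**(5/2)
184119 + w(9)*(3082/Q(51, 54) + 1093/3183) = 184119 + 9**(5/2)*(3082/(-29/2) + 1093/3183) = 184119 + 243*(3082*(-2/29) + 1093*(1/3183)) = 184119 + 243*(-6164/29 + 1093/3183) = 184119 + 243*(-19588315/92307) = 184119 - 1586653515/30769 = 4078503996/30769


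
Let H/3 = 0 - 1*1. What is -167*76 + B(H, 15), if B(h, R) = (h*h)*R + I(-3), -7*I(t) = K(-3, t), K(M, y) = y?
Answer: -87896/7 ≈ -12557.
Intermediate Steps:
H = -3 (H = 3*(0 - 1*1) = 3*(0 - 1) = 3*(-1) = -3)
I(t) = -t/7
B(h, R) = 3/7 + R*h**2 (B(h, R) = (h*h)*R - 1/7*(-3) = h**2*R + 3/7 = R*h**2 + 3/7 = 3/7 + R*h**2)
-167*76 + B(H, 15) = -167*76 + (3/7 + 15*(-3)**2) = -12692 + (3/7 + 15*9) = -12692 + (3/7 + 135) = -12692 + 948/7 = -87896/7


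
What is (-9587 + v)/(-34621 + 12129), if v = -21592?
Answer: 31179/22492 ≈ 1.3862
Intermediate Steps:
(-9587 + v)/(-34621 + 12129) = (-9587 - 21592)/(-34621 + 12129) = -31179/(-22492) = -31179*(-1/22492) = 31179/22492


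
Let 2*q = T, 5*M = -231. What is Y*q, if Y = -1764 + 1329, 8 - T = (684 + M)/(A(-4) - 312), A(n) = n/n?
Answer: -1359723/622 ≈ -2186.1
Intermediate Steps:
A(n) = 1
M = -231/5 (M = (1/5)*(-231) = -231/5 ≈ -46.200)
T = 15629/1555 (T = 8 - (684 - 231/5)/(1 - 312) = 8 - 3189/(5*(-311)) = 8 - 3189*(-1)/(5*311) = 8 - 1*(-3189/1555) = 8 + 3189/1555 = 15629/1555 ≈ 10.051)
q = 15629/3110 (q = (1/2)*(15629/1555) = 15629/3110 ≈ 5.0254)
Y = -435
Y*q = -435*15629/3110 = -1359723/622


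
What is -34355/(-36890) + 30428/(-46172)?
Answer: 194853/715666 ≈ 0.27227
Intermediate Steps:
-34355/(-36890) + 30428/(-46172) = -34355*(-1/36890) + 30428*(-1/46172) = 6871/7378 - 7607/11543 = 194853/715666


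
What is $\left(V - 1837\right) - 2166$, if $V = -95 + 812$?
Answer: $-3286$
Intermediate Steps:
$V = 717$
$\left(V - 1837\right) - 2166 = \left(717 - 1837\right) - 2166 = -1120 - 2166 = -3286$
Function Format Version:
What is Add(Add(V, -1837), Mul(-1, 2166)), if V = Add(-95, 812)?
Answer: -3286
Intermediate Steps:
V = 717
Add(Add(V, -1837), Mul(-1, 2166)) = Add(Add(717, -1837), Mul(-1, 2166)) = Add(-1120, -2166) = -3286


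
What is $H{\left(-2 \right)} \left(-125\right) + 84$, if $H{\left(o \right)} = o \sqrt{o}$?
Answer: $84 + 250 i \sqrt{2} \approx 84.0 + 353.55 i$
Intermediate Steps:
$H{\left(o \right)} = o^{\frac{3}{2}}$
$H{\left(-2 \right)} \left(-125\right) + 84 = \left(-2\right)^{\frac{3}{2}} \left(-125\right) + 84 = - 2 i \sqrt{2} \left(-125\right) + 84 = 250 i \sqrt{2} + 84 = 84 + 250 i \sqrt{2}$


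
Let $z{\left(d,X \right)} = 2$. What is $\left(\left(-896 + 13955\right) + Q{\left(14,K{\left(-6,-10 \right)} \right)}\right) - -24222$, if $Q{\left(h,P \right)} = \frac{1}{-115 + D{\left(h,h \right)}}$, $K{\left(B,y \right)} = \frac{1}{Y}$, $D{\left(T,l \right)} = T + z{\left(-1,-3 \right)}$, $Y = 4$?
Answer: $\frac{3690818}{99} \approx 37281.0$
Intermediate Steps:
$D{\left(T,l \right)} = 2 + T$ ($D{\left(T,l \right)} = T + 2 = 2 + T$)
$K{\left(B,y \right)} = \frac{1}{4}$
$Q{\left(h,P \right)} = \frac{1}{-113 + h}$ ($Q{\left(h,P \right)} = \frac{1}{-115 + \left(2 + h\right)} = \frac{1}{-113 + h}$)
$\left(\left(-896 + 13955\right) + Q{\left(14,K{\left(-6,-10 \right)} \right)}\right) - -24222 = \left(\left(-896 + 13955\right) + \frac{1}{-113 + 14}\right) - -24222 = \left(13059 + \frac{1}{-99}\right) + 24222 = \left(13059 - \frac{1}{99}\right) + 24222 = \frac{1292840}{99} + 24222 = \frac{3690818}{99}$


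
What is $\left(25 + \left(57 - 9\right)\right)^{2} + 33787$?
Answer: $39116$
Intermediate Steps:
$\left(25 + \left(57 - 9\right)\right)^{2} + 33787 = \left(25 + 48\right)^{2} + 33787 = 73^{2} + 33787 = 5329 + 33787 = 39116$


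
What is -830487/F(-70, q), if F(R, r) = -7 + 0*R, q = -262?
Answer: 118641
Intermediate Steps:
F(R, r) = -7 (F(R, r) = -7 + 0 = -7)
-830487/F(-70, q) = -830487/(-7) = -830487*(-⅐) = 118641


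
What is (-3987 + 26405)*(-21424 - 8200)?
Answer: -664110832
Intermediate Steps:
(-3987 + 26405)*(-21424 - 8200) = 22418*(-29624) = -664110832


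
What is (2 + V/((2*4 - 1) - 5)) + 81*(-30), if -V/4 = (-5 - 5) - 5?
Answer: -2398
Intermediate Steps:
V = 60 (V = -4*((-5 - 5) - 5) = -4*(-10 - 5) = -4*(-15) = 60)
(2 + V/((2*4 - 1) - 5)) + 81*(-30) = (2 + 60/((2*4 - 1) - 5)) + 81*(-30) = (2 + 60/((8 - 1) - 5)) - 2430 = (2 + 60/(7 - 5)) - 2430 = (2 + 60/2) - 2430 = (2 + 60*(1/2)) - 2430 = (2 + 30) - 2430 = 32 - 2430 = -2398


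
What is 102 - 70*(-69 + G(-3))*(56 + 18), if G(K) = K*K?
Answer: 310902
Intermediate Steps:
G(K) = K**2
102 - 70*(-69 + G(-3))*(56 + 18) = 102 - 70*(-69 + (-3)**2)*(56 + 18) = 102 - 70*(-69 + 9)*74 = 102 - (-4200)*74 = 102 - 70*(-4440) = 102 + 310800 = 310902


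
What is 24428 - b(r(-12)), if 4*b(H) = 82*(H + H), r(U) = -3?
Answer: 24551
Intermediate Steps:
b(H) = 41*H (b(H) = (82*(H + H))/4 = (82*(2*H))/4 = (164*H)/4 = 41*H)
24428 - b(r(-12)) = 24428 - 41*(-3) = 24428 - 1*(-123) = 24428 + 123 = 24551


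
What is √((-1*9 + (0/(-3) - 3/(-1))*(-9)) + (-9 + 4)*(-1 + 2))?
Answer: I*√41 ≈ 6.4031*I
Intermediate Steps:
√((-1*9 + (0/(-3) - 3/(-1))*(-9)) + (-9 + 4)*(-1 + 2)) = √((-9 + (0*(-⅓) - 3*(-1))*(-9)) - 5*1) = √((-9 + (0 + 3)*(-9)) - 5) = √((-9 + 3*(-9)) - 5) = √((-9 - 27) - 5) = √(-36 - 5) = √(-41) = I*√41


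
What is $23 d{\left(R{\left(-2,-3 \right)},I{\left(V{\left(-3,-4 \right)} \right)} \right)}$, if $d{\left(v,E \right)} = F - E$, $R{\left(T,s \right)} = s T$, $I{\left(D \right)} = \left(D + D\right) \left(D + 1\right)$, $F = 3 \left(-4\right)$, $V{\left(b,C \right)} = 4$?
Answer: $-1196$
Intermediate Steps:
$F = -12$
$I{\left(D \right)} = 2 D \left(1 + D\right)$
$R{\left(T,s \right)} = T s$
$d{\left(v,E \right)} = -12 - E$
$23 d{\left(R{\left(-2,-3 \right)},I{\left(V{\left(-3,-4 \right)} \right)} \right)} = 23 \left(-12 - 2 \cdot 4 \left(1 + 4\right)\right) = 23 \left(-12 - 2 \cdot 4 \cdot 5\right) = 23 \left(-12 - 40\right) = 23 \left(-52\right) = -1196$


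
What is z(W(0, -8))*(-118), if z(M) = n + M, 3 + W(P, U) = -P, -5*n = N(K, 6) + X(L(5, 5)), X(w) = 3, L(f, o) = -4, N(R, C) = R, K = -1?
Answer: 2006/5 ≈ 401.20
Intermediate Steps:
n = -⅖ (n = -(-1 + 3)/5 = -⅕*2 = -⅖ ≈ -0.40000)
W(P, U) = -3 - P
z(M) = -⅖ + M
z(W(0, -8))*(-118) = (-⅖ + (-3 - 1*0))*(-118) = (-⅖ + (-3 + 0))*(-118) = (-⅖ - 3)*(-118) = -17/5*(-118) = 2006/5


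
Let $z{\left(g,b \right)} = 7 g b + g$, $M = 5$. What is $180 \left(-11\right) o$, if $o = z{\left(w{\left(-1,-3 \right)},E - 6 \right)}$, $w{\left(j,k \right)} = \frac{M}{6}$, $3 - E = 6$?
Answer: $102300$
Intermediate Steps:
$E = -3$ ($E = 3 - 6 = -3$)
$w{\left(j,k \right)} = \frac{5}{6}$
$z{\left(g,b \right)} = g + 7 b g$ ($z{\left(g,b \right)} = 7 b g + g = g + 7 b g$)
$o = - \frac{155}{3}$ ($o = \frac{5 \left(1 + 7 \left(-3 - 6\right)\right)}{6} = \frac{5 \left(1 + 7 \left(-9\right)\right)}{6} = \frac{5 \left(1 - 63\right)}{6} = \frac{5}{6} \left(-62\right) = - \frac{155}{3} \approx -51.667$)
$180 \left(-11\right) o = 180 \left(-11\right) \left(- \frac{155}{3}\right) = \left(-1980\right) \left(- \frac{155}{3}\right) = 102300$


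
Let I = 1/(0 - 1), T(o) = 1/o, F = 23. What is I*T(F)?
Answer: -1/23 ≈ -0.043478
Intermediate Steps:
I = -1 (I = 1/(-1) = -1)
I*T(F) = -1/23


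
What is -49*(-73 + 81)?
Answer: -392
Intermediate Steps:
-49*(-73 + 81) = -49*8 = -392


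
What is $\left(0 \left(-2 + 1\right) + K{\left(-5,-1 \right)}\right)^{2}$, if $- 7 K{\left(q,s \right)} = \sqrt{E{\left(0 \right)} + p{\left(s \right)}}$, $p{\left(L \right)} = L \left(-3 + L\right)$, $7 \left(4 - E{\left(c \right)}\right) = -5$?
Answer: $\frac{61}{343} \approx 0.17784$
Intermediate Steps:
$E{\left(c \right)} = \frac{33}{7}$ ($E{\left(c \right)} = 4 - - \frac{5}{7} = 4 + \frac{5}{7} = \frac{33}{7}$)
$K{\left(q,s \right)} = - \frac{\sqrt{\frac{33}{7} + s \left(-3 + s\right)}}{7}$
$\left(0 \left(-2 + 1\right) + K{\left(-5,-1 \right)}\right)^{2} = \left(0 \left(-2 + 1\right) - \frac{\sqrt{7} \sqrt{33 + 7 \left(-1\right) \left(-3 - 1\right)}}{49}\right)^{2} = \left(0 \left(-1\right) - \frac{\sqrt{7} \sqrt{33 + 7 \left(-1\right) \left(-4\right)}}{49}\right)^{2} = \left(0 - \frac{\sqrt{7} \sqrt{33 + 28}}{49}\right)^{2} = \left(0 - \frac{\sqrt{7} \sqrt{61}}{49}\right)^{2} = \left(0 - \frac{\sqrt{427}}{49}\right)^{2} = \left(- \frac{\sqrt{427}}{49}\right)^{2} = \frac{61}{343}$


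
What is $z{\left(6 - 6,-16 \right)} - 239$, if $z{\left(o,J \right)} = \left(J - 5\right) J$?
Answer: $97$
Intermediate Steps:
$z{\left(o,J \right)} = J \left(-5 + J\right)$ ($z{\left(o,J \right)} = \left(-5 + J\right) J = J \left(-5 + J\right)$)
$z{\left(6 - 6,-16 \right)} - 239 = - 16 \left(-5 - 16\right) - 239 = \left(-16\right) \left(-21\right) - 239 = 336 - 239 = 97$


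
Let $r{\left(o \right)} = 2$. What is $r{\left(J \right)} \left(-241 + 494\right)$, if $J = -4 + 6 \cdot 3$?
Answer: $506$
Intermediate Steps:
$J = 14$ ($J = -4 + 18 = 14$)
$r{\left(J \right)} \left(-241 + 494\right) = 2 \left(-241 + 494\right) = 2 \cdot 253 = 506$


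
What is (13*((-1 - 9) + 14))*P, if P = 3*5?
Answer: 780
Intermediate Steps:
P = 15
(13*((-1 - 9) + 14))*P = (13*((-1 - 9) + 14))*15 = (13*(-10 + 14))*15 = (13*4)*15 = 52*15 = 780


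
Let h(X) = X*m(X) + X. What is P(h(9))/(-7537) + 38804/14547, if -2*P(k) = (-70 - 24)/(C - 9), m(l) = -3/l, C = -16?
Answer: 7312327409/2741018475 ≈ 2.6677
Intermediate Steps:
h(X) = -3 + X (h(X) = X*(-3/X) + X = -3 + X)
P(k) = -47/25 (P(k) = -(-70 - 24)/(2*(-16 - 9)) = -(-47)/(-25) = -(-47)*(-1)/25 = -1/2*94/25 = -47/25)
P(h(9))/(-7537) + 38804/14547 = -47/25/(-7537) + 38804/14547 = -47/25*(-1/7537) + 38804*(1/14547) = 47/188425 + 38804/14547 = 7312327409/2741018475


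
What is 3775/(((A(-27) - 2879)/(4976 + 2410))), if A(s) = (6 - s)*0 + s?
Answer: -13941075/1453 ≈ -9594.7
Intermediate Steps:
A(s) = s (A(s) = 0 + s = s)
3775/(((A(-27) - 2879)/(4976 + 2410))) = 3775/(((-27 - 2879)/(4976 + 2410))) = 3775/((-2906/7386)) = 3775/((-2906*1/7386)) = 3775/(-1453/3693) = 3775*(-3693/1453) = -13941075/1453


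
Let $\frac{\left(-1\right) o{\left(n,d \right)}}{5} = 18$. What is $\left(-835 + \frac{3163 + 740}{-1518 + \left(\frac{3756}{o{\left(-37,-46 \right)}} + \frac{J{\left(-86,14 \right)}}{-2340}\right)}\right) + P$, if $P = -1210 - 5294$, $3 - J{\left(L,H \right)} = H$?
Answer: $- \frac{5358951671}{729953} \approx -7341.5$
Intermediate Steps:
$o{\left(n,d \right)} = -90$ ($o{\left(n,d \right)} = \left(-5\right) 18 = -90$)
$J{\left(L,H \right)} = 3 - H$
$P = -6504$
$\left(-835 + \frac{3163 + 740}{-1518 + \left(\frac{3756}{o{\left(-37,-46 \right)}} + \frac{J{\left(-86,14 \right)}}{-2340}\right)}\right) + P = \left(-835 + \frac{3163 + 740}{-1518 + \left(\frac{3756}{-90} + \frac{3 - 14}{-2340}\right)}\right) - 6504 = \left(-835 + \frac{3903}{-1518 + \left(3756 \left(- \frac{1}{90}\right) + \left(3 - 14\right) \left(- \frac{1}{2340}\right)\right)}\right) - 6504 = \left(-835 + \frac{3903}{-1518 - \frac{19529}{468}}\right) - 6504 = \left(-835 + \frac{3903}{- \frac{729953}{468}}\right) - 6504 = \left(-835 + 3903 \left(- \frac{468}{729953}\right)\right) - 6504 = \left(-835 - \frac{1826604}{729953}\right) - 6504 = - \frac{611337359}{729953} - 6504 = - \frac{5358951671}{729953}$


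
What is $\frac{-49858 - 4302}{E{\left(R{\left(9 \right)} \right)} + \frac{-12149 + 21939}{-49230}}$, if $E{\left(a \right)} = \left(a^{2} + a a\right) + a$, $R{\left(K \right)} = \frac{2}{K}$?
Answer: $- \frac{2399667120}{5411} \approx -4.4348 \cdot 10^{5}$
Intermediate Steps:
$E{\left(a \right)} = a + 2 a^{2}$ ($E{\left(a \right)} = \left(a^{2} + a^{2}\right) + a = 2 a^{2} + a = a + 2 a^{2}$)
$\frac{-49858 - 4302}{E{\left(R{\left(9 \right)} \right)} + \frac{-12149 + 21939}{-49230}} = \frac{-49858 - 4302}{\frac{2}{9} \left(1 + 2 \cdot \frac{2}{9}\right) + \frac{-12149 + 21939}{-49230}} = - \frac{54160}{2 \cdot \frac{1}{9} \left(1 + 2 \cdot 2 \cdot \frac{1}{9}\right) + 9790 \left(- \frac{1}{49230}\right)} = - \frac{54160}{\frac{2 \left(1 + 2 \cdot \frac{2}{9}\right)}{9} - \frac{979}{4923}} = - \frac{54160}{\frac{2 \left(1 + \frac{4}{9}\right)}{9} - \frac{979}{4923}} = - \frac{54160}{\frac{2}{9} \cdot \frac{13}{9} - \frac{979}{4923}} = - \frac{54160}{\frac{26}{81} - \frac{979}{4923}} = - \frac{54160}{\frac{5411}{44307}} = \left(-54160\right) \frac{44307}{5411} = - \frac{2399667120}{5411}$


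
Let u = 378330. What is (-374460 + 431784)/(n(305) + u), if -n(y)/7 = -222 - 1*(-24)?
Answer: 4777/31643 ≈ 0.15097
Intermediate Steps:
n(y) = 1386 (n(y) = -7*(-222 - 1*(-24)) = -7*(-222 + 24) = -7*(-198) = 1386)
(-374460 + 431784)/(n(305) + u) = (-374460 + 431784)/(1386 + 378330) = 57324/379716 = 57324*(1/379716) = 4777/31643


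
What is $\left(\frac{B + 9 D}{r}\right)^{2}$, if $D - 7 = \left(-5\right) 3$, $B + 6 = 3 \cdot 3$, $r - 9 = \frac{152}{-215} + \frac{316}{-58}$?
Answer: $\frac{185084946225}{314601169} \approx 588.32$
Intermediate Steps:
$r = \frac{17737}{6235}$ ($r = 9 + \left(\frac{152}{-215} + \frac{316}{-58}\right) = 9 + \left(152 \left(- \frac{1}{215}\right) + 316 \left(- \frac{1}{58}\right)\right) = 9 - \frac{38378}{6235} = \frac{17737}{6235} \approx 2.8447$)
$B = 3$ ($B = -6 + 3 \cdot 3 = -6 + 9 = 3$)
$D = -8$ ($D = 7 - 15 = -8$)
$\left(\frac{B + 9 D}{r}\right)^{2} = \left(\frac{3 + 9 \left(-8\right)}{\frac{17737}{6235}}\right)^{2} = \left(\left(3 - 72\right) \frac{6235}{17737}\right)^{2} = \left(\left(-69\right) \frac{6235}{17737}\right)^{2} = \left(- \frac{430215}{17737}\right)^{2} = \frac{185084946225}{314601169}$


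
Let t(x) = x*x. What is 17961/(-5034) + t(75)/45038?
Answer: -65050939/18893441 ≈ -3.4430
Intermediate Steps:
t(x) = x²
17961/(-5034) + t(75)/45038 = 17961/(-5034) + 75²/45038 = 17961*(-1/5034) + 5625*(1/45038) = -5987/1678 + 5625/45038 = -65050939/18893441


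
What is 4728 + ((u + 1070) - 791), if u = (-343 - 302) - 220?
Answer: 4142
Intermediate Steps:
u = -865 (u = -645 - 220 = -865)
4728 + ((u + 1070) - 791) = 4728 + ((-865 + 1070) - 791) = 4728 + (205 - 791) = 4728 - 586 = 4142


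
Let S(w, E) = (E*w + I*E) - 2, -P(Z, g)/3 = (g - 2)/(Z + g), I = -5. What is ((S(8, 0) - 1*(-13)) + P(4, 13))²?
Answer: 23716/289 ≈ 82.062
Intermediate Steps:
P(Z, g) = -3*(-2 + g)/(Z + g) (P(Z, g) = -3*(g - 2)/(Z + g) = -3*(-2 + g)/(Z + g))
S(w, E) = -2 - 5*E + E*w (S(w, E) = (E*w - 5*E) - 2 = (-5*E + E*w) - 2 = -2 - 5*E + E*w)
((S(8, 0) - 1*(-13)) + P(4, 13))² = (((-2 - 5*0 + 0*8) - 1*(-13)) + 3*(2 - 1*13)/(4 + 13))² = (((-2 + 0 + 0) + 13) + 3*(2 - 13)/17)² = ((-2 + 13) + 3*(1/17)*(-11))² = (11 - 33/17)² = (154/17)² = 23716/289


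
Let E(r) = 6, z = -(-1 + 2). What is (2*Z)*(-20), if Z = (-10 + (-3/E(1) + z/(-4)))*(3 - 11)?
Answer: -3280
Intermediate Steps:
z = -1 (z = -1*1 = -1)
Z = 82 (Z = (-10 + (-3/6 - 1/(-4)))*(3 - 11) = (-10 + (-3*1/6 - 1*(-1/4)))*(-8) = (-10 + (-1/2 + 1/4))*(-8) = (-10 - 1/4)*(-8) = -41/4*(-8) = 82)
(2*Z)*(-20) = (2*82)*(-20) = 164*(-20) = -3280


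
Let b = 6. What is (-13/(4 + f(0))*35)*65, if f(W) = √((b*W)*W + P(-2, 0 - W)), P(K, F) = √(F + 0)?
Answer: -29575/4 ≈ -7393.8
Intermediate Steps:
P(K, F) = √F
f(W) = √(√(-W) + 6*W²) (f(W) = √((6*W)*W + √(0 - W)) = √(6*W² + √(-W)) = √(√(-W) + 6*W²))
(-13/(4 + f(0))*35)*65 = (-13/(4 + √(√(-1*0) + 6*0²))*35)*65 = (-13/(4 + √(√0 + 6*0))*35)*65 = (-13/(4 + √(0 + 0))*35)*65 = (-13/(4 + √0)*35)*65 = (-13/(4 + 0)*35)*65 = (-13/4*35)*65 = (-13*¼*35)*65 = -13/4*35*65 = -455/4*65 = -29575/4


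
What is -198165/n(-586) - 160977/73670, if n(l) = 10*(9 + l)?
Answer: 683498913/21253795 ≈ 32.159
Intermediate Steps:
n(l) = 90 + 10*l
-198165/n(-586) - 160977/73670 = -198165/(90 + 10*(-586)) - 160977/73670 = -198165/(90 - 5860) - 160977*1/73670 = -198165/(-5770) - 160977/73670 = -198165*(-1/5770) - 160977/73670 = 39633/1154 - 160977/73670 = 683498913/21253795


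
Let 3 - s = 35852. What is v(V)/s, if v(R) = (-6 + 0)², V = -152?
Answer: -36/35849 ≈ -0.0010042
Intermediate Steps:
s = -35849 (s = 3 - 1*35852 = 3 - 35852 = -35849)
v(R) = 36 (v(R) = (-6)² = 36)
v(V)/s = 36/(-35849) = 36*(-1/35849) = -36/35849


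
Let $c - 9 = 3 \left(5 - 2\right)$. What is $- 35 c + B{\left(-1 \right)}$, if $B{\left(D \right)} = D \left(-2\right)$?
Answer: $-628$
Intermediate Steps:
$c = 18$ ($c = 9 + 3 \left(5 - 2\right) = 9 + 3 \cdot 3 = 9 + 9 = 18$)
$B{\left(D \right)} = - 2 D$
$- 35 c + B{\left(-1 \right)} = \left(-35\right) 18 - -2 = -630 + 2 = -628$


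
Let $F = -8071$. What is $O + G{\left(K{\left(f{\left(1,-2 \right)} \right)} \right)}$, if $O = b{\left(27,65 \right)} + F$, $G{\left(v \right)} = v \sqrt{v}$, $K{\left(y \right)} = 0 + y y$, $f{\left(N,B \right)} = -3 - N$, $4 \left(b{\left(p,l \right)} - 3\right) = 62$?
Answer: $- \frac{15977}{2} \approx -7988.5$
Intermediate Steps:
$b{\left(p,l \right)} = \frac{37}{2}$ ($b{\left(p,l \right)} = 3 + \frac{1}{4} \cdot 62 = 3 + \frac{31}{2} = \frac{37}{2}$)
$K{\left(y \right)} = y^{2}$ ($K{\left(y \right)} = 0 + y^{2} = y^{2}$)
$G{\left(v \right)} = v^{\frac{3}{2}}$
$O = - \frac{16105}{2}$ ($O = \frac{37}{2} - 8071 = - \frac{16105}{2} \approx -8052.5$)
$O + G{\left(K{\left(f{\left(1,-2 \right)} \right)} \right)} = - \frac{16105}{2} + \left(\left(-3 - 1\right)^{2}\right)^{\frac{3}{2}} = - \frac{16105}{2} + \left(\left(-4\right)^{2}\right)^{\frac{3}{2}} = - \frac{16105}{2} + 16^{\frac{3}{2}} = - \frac{16105}{2} + 64 = - \frac{15977}{2}$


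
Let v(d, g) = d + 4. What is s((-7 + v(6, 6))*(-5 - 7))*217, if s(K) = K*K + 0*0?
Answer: 281232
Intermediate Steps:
v(d, g) = 4 + d
s(K) = K² (s(K) = K² + 0 = K²)
s((-7 + v(6, 6))*(-5 - 7))*217 = ((-7 + (4 + 6))*(-5 - 7))²*217 = ((-7 + 10)*(-12))²*217 = (3*(-12))²*217 = (-36)²*217 = 1296*217 = 281232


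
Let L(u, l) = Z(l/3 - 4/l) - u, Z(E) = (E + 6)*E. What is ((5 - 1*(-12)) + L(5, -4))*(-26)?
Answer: -2366/9 ≈ -262.89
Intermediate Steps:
Z(E) = E*(6 + E) (Z(E) = (6 + E)*E = E*(6 + E))
L(u, l) = -u + (-4/l + l/3)*(6 - 4/l + l/3) (L(u, l) = (l/3 - 4/l)*(6 + (l/3 - 4/l)) - u = (-4/l + l/3)*(6 + (-4/l + l/3)) - u = (-4/l + l/3)*(6 - 4/l + l/3) - u = -u + (-4/l + l/3)*(6 - 4/l + l/3))
((5 - 1*(-12)) + L(5, -4))*(-26) = ((5 - 1*(-12)) + (-8/3 - 1*5 - 24/(-4) + 2*(-4) + 16/(-4)**2 + (1/9)*(-4)**2))*(-26) = ((5 + 12) + (-8/3 - 5 - 24*(-1/4) - 8 + 16*(1/16) + (1/9)*16))*(-26) = (17 + (-8/3 - 5 + 6 - 8 + 1 + 16/9))*(-26) = (17 - 62/9)*(-26) = (91/9)*(-26) = -2366/9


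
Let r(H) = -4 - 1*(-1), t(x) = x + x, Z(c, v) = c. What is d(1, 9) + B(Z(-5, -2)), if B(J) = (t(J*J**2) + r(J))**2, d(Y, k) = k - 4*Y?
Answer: 64014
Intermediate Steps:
t(x) = 2*x
r(H) = -3 (r(H) = -4 + 1 = -3)
B(J) = (-3 + 2*J**3)**2 (B(J) = (2*(J*J**2) - 3)**2 = (2*J**3 - 3)**2 = (-3 + 2*J**3)**2)
d(1, 9) + B(Z(-5, -2)) = (9 - 4*1) + (-3 + 2*(-5)**3)**2 = (9 - 4) + (-3 + 2*(-125))**2 = 5 + (-3 - 250)**2 = 5 + (-253)**2 = 5 + 64009 = 64014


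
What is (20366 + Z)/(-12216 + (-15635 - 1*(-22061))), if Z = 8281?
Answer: -9549/1930 ≈ -4.9477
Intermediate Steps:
(20366 + Z)/(-12216 + (-15635 - 1*(-22061))) = (20366 + 8281)/(-12216 + (-15635 - 1*(-22061))) = 28647/(-12216 + (-15635 + 22061)) = 28647/(-12216 + 6426) = 28647/(-5790) = 28647*(-1/5790) = -9549/1930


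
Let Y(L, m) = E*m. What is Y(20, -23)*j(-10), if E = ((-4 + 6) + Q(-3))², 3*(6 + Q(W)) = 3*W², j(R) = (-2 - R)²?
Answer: -36800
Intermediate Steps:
Q(W) = -6 + W² (Q(W) = -6 + (3*W²)/3 = -6 + W²)
E = 25 (E = ((-4 + 6) + (-6 + (-3)²))² = (2 + (-6 + 9))² = (2 + 3)² = 5² = 25)
Y(L, m) = 25*m
Y(20, -23)*j(-10) = (25*(-23))*(2 - 10)² = -575*(-8)² = -575*64 = -36800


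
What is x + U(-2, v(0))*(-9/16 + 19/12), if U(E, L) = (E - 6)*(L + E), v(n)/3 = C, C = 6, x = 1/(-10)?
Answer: -3923/30 ≈ -130.77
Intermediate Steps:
x = -1/10 ≈ -0.10000
v(n) = 18 (v(n) = 3*6 = 18)
U(E, L) = (-6 + E)*(E + L)
x + U(-2, v(0))*(-9/16 + 19/12) = -1/10 + ((-2)**2 - 6*(-2) - 6*18 - 2*18)*(-9/16 + 19/12) = -1/10 + (4 + 12 - 108 - 36)*(-9*1/16 + 19*(1/12)) = -1/10 - 128*(-9/16 + 19/12) = -1/10 - 128*49/48 = -1/10 - 392/3 = -3923/30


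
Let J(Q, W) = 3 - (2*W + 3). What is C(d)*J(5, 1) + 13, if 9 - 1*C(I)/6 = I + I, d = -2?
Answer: -143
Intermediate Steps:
J(Q, W) = -2*W (J(Q, W) = 3 - (3 + 2*W) = 3 + (-3 - 2*W) = -2*W)
C(I) = 54 - 12*I (C(I) = 54 - 6*(I + I) = 54 - 12*I)
C(d)*J(5, 1) + 13 = (54 - 12*(-2))*(-2*1) + 13 = (54 + 24)*(-2) + 13 = 78*(-2) + 13 = -156 + 13 = -143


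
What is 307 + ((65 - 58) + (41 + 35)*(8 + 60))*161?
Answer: 833482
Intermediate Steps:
307 + ((65 - 58) + (41 + 35)*(8 + 60))*161 = 307 + (7 + 76*68)*161 = 307 + (7 + 5168)*161 = 307 + 5175*161 = 307 + 833175 = 833482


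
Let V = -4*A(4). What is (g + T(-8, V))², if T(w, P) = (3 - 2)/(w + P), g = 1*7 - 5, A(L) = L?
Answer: 2209/576 ≈ 3.8351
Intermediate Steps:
V = -16 (V = -4*4 = -16)
g = 2 (g = 7 - 5 = 2)
T(w, P) = 1/(P + w)
(g + T(-8, V))² = (2 + 1/(-16 - 8))² = (2 + 1/(-24))² = (2 - 1/24)² = (47/24)² = 2209/576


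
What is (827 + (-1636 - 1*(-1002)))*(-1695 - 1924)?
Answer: -698467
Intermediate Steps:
(827 + (-1636 - 1*(-1002)))*(-1695 - 1924) = (827 + (-1636 + 1002))*(-3619) = (827 - 634)*(-3619) = 193*(-3619) = -698467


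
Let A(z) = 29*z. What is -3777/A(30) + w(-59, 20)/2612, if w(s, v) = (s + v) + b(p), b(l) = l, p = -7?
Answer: -412731/94685 ≈ -4.3590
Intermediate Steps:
w(s, v) = -7 + s + v (w(s, v) = (s + v) - 7 = -7 + s + v)
-3777/A(30) + w(-59, 20)/2612 = -3777/(29*30) + (-7 - 59 + 20)/2612 = -3777/870 - 46*1/2612 = -3777*1/870 - 23/1306 = -1259/290 - 23/1306 = -412731/94685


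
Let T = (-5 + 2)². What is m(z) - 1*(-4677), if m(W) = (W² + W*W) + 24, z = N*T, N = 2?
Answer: 5349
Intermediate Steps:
T = 9 (T = (-3)² = 9)
z = 18 (z = 2*9 = 18)
m(W) = 24 + 2*W² (m(W) = (W² + W²) + 24 = 2*W² + 24 = 24 + 2*W²)
m(z) - 1*(-4677) = (24 + 2*18²) - 1*(-4677) = (24 + 2*324) + 4677 = (24 + 648) + 4677 = 672 + 4677 = 5349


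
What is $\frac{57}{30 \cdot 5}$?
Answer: $\frac{19}{50} \approx 0.38$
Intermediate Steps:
$\frac{57}{30 \cdot 5} = \frac{57}{150} = 57 \cdot \frac{1}{150} = \frac{19}{50}$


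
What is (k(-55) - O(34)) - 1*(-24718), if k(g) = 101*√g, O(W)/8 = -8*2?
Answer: 24846 + 101*I*√55 ≈ 24846.0 + 749.04*I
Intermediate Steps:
O(W) = -128 (O(W) = 8*(-8*2) = 8*(-16) = -128)
(k(-55) - O(34)) - 1*(-24718) = (101*√(-55) - 1*(-128)) - 1*(-24718) = (101*(I*√55) + 128) + 24718 = (101*I*√55 + 128) + 24718 = (128 + 101*I*√55) + 24718 = 24846 + 101*I*√55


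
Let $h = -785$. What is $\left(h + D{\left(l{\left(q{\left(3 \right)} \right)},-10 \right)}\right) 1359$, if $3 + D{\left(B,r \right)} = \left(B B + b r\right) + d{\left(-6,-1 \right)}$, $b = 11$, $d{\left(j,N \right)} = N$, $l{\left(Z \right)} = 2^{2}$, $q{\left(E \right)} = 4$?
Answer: $-1199997$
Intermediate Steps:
$l{\left(Z \right)} = 4$
$D{\left(B,r \right)} = -4 + B^{2} + 11 r$ ($D{\left(B,r \right)} = -3 - \left(1 - 11 r - B B\right) = -3 - \left(1 - B^{2} - 11 r\right) = -3 + \left(-1 + B^{2} + 11 r\right) = -4 + B^{2} + 11 r$)
$\left(h + D{\left(l{\left(q{\left(3 \right)} \right)},-10 \right)}\right) 1359 = \left(-785 + \left(-4 + 4^{2} + 11 \left(-10\right)\right)\right) 1359 = \left(-785 - 98\right) 1359 = \left(-883\right) 1359 = -1199997$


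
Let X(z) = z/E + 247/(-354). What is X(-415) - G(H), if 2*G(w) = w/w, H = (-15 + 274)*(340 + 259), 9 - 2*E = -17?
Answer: -76211/2301 ≈ -33.121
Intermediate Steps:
E = 13 (E = 9/2 - 1/2*(-17) = 9/2 + 17/2 = 13)
X(z) = -247/354 + z/13 (X(z) = z/13 + 247/(-354) = z*(1/13) + 247*(-1/354) = z/13 - 247/354 = -247/354 + z/13)
H = 155141 (H = 259*599 = 155141)
G(w) = 1/2 (G(w) = (w/w)/2 = (1/2)*1 = 1/2)
X(-415) - G(H) = (-247/354 + (1/13)*(-415)) - 1*1/2 = (-247/354 - 415/13) - 1/2 = -150121/4602 - 1/2 = -76211/2301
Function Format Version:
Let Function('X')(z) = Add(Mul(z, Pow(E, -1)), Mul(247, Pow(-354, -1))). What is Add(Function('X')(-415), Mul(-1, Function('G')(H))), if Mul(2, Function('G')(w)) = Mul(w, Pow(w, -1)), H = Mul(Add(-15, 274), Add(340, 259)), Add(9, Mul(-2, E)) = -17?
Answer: Rational(-76211, 2301) ≈ -33.121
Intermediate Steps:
E = 13 (E = Add(Rational(9, 2), Mul(Rational(-1, 2), -17)) = Add(Rational(9, 2), Rational(17, 2)) = 13)
Function('X')(z) = Add(Rational(-247, 354), Mul(Rational(1, 13), z)) (Function('X')(z) = Add(Mul(z, Pow(13, -1)), Mul(247, Pow(-354, -1))) = Add(Mul(z, Rational(1, 13)), Mul(247, Rational(-1, 354))) = Add(Mul(Rational(1, 13), z), Rational(-247, 354)) = Add(Rational(-247, 354), Mul(Rational(1, 13), z)))
H = 155141 (H = Mul(259, 599) = 155141)
Function('G')(w) = Rational(1, 2) (Function('G')(w) = Mul(Rational(1, 2), Mul(w, Pow(w, -1))) = Mul(Rational(1, 2), 1) = Rational(1, 2))
Add(Function('X')(-415), Mul(-1, Function('G')(H))) = Add(Add(Rational(-247, 354), Mul(Rational(1, 13), -415)), Mul(-1, Rational(1, 2))) = Add(Add(Rational(-247, 354), Rational(-415, 13)), Rational(-1, 2)) = Add(Rational(-150121, 4602), Rational(-1, 2)) = Rational(-76211, 2301)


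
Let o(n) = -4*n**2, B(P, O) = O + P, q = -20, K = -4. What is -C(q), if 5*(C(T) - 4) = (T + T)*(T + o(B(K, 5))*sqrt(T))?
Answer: -164 - 64*I*sqrt(5) ≈ -164.0 - 143.11*I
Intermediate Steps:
C(T) = 4 + 2*T*(T - 4*sqrt(T))/5 (C(T) = 4 + ((T + T)*(T + (-4*(5 - 4)**2)*sqrt(T)))/5 = 4 + ((2*T)*(T + (-4*1**2)*sqrt(T)))/5 = 4 + ((2*T)*(T + (-4*1)*sqrt(T)))/5 = 4 + ((2*T)*(T - 4*sqrt(T)))/5 = 4 + (2*T*(T - 4*sqrt(T)))/5 = 4 + 2*T*(T - 4*sqrt(T))/5)
-C(q) = -(4 - (-64)*I*sqrt(5) + (2/5)*(-20)**2) = -(4 - (-64)*I*sqrt(5) + (2/5)*400) = -(4 + 64*I*sqrt(5) + 160) = -(164 + 64*I*sqrt(5)) = -164 - 64*I*sqrt(5)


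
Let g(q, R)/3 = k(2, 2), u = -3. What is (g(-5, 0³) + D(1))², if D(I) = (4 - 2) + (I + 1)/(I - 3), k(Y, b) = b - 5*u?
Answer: 2704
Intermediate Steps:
k(Y, b) = 15 + b (k(Y, b) = b - 5*(-3) = b + 15 = 15 + b)
D(I) = 2 + (1 + I)/(-3 + I)
g(q, R) = 51 (g(q, R) = 3*(15 + 2) = 3*17 = 51)
(g(-5, 0³) + D(1))² = (51 + (-5 + 3*1)/(-3 + 1))² = (51 + (-5 + 3)/(-2))² = (51 - ½*(-2))² = (51 + 1)² = 52² = 2704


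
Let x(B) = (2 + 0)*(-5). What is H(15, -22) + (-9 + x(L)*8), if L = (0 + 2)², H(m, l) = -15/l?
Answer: -1943/22 ≈ -88.318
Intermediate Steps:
L = 4 (L = 2² = 4)
x(B) = -10 (x(B) = 2*(-5) = -10)
H(15, -22) + (-9 + x(L)*8) = -15/(-22) + (-9 - 10*8) = -15*(-1/22) + (-9 - 80) = 15/22 - 89 = -1943/22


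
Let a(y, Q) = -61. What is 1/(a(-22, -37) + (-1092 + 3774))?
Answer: 1/2621 ≈ 0.00038153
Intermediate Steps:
1/(a(-22, -37) + (-1092 + 3774)) = 1/(-61 + (-1092 + 3774)) = 1/(-61 + 2682) = 1/2621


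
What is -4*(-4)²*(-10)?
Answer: 640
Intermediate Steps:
-4*(-4)²*(-10) = -4*16*(-10) = -64*(-10) = 640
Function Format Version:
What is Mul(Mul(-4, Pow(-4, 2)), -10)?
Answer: 640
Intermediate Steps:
Mul(Mul(-4, Pow(-4, 2)), -10) = Mul(Mul(-4, 16), -10) = Mul(-64, -10) = 640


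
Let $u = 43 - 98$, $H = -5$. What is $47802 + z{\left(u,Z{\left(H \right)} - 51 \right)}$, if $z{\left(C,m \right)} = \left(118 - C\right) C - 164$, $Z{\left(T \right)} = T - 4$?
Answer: $38123$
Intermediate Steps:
$Z{\left(T \right)} = -4 + T$
$u = -55$
$z{\left(C,m \right)} = -164 + C \left(118 - C\right)$ ($z{\left(C,m \right)} = C \left(118 - C\right) - 164 = -164 + C \left(118 - C\right)$)
$47802 + z{\left(u,Z{\left(H \right)} - 51 \right)} = 47802 - 9679 = 38123$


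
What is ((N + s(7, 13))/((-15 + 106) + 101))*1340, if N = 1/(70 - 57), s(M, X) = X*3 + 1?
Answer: 174535/624 ≈ 279.70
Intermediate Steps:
s(M, X) = 1 + 3*X (s(M, X) = 3*X + 1 = 1 + 3*X)
N = 1/13 ≈ 0.076923
((N + s(7, 13))/((-15 + 106) + 101))*1340 = ((1/13 + (1 + 3*13))/((-15 + 106) + 101))*1340 = ((1/13 + (1 + 39))/(91 + 101))*1340 = ((1/13 + 40)/192)*1340 = ((521/13)*(1/192))*1340 = (521/2496)*1340 = 174535/624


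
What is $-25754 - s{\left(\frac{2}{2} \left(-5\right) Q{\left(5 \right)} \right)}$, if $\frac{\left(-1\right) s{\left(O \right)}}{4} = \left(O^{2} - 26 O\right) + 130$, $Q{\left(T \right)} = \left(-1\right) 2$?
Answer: $-25874$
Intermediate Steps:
$Q{\left(T \right)} = -2$
$s{\left(O \right)} = -520 - 4 O^{2} + 104 O$ ($s{\left(O \right)} = - 4 \left(\left(O^{2} - 26 O\right) + 130\right) = - 4 \left(130 + O^{2} - 26 O\right) = -520 - 4 O^{2} + 104 O$)
$-25754 - s{\left(\frac{2}{2} \left(-5\right) Q{\left(5 \right)} \right)} = -25754 - \left(-520 - 4 \left(\frac{2}{2} \left(-5\right) \left(-2\right)\right)^{2} + 104 \cdot \frac{2}{2} \left(-5\right) \left(-2\right)\right) = -25754 - \left(-520 - 4 \left(2 \cdot \frac{1}{2} \left(-5\right) \left(-2\right)\right)^{2} + 104 \cdot 2 \cdot \frac{1}{2} \left(-5\right) \left(-2\right)\right) = -25754 - \left(-520 - 4 \left(1 \left(-5\right) \left(-2\right)\right)^{2} + 104 \cdot 1 \left(-5\right) \left(-2\right)\right) = -25754 - \left(-520 - 4 \left(\left(-5\right) \left(-2\right)\right)^{2} + 104 \left(\left(-5\right) \left(-2\right)\right)\right) = -25754 - \left(-520 - 4 \cdot 10^{2} + 104 \cdot 10\right) = -25754 - \left(-520 - 400 + 1040\right) = -25754 - 120 = -25874$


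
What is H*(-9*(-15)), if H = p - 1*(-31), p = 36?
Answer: 9045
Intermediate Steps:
H = 67 (H = 36 - 1*(-31) = 36 + 31 = 67)
H*(-9*(-15)) = 67*(-9*(-15)) = 67*135 = 9045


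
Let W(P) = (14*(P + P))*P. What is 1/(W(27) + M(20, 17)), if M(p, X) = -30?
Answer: 1/20382 ≈ 4.9063e-5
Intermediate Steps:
W(P) = 28*P² (W(P) = (14*(2*P))*P = (28*P)*P = 28*P²)
1/(W(27) + M(20, 17)) = 1/(28*27² - 30) = 1/(28*729 - 30) = 1/(20412 - 30) = 1/20382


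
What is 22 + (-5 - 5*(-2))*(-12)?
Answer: -38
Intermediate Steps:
22 + (-5 - 5*(-2))*(-12) = 22 + (-5 + 10)*(-12) = 22 + 5*(-12) = 22 - 60 = -38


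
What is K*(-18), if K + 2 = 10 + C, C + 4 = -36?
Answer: 576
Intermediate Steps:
C = -40 (C = -4 - 36 = -40)
K = -32 (K = -2 + (10 - 40) = -2 - 30 = -32)
K*(-18) = -32*(-18) = 576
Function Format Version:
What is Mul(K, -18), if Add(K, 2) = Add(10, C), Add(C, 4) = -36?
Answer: 576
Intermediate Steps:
C = -40 (C = Add(-4, -36) = -40)
K = -32 (K = Add(-2, Add(10, -40)) = Add(-2, -30) = -32)
Mul(K, -18) = Mul(-32, -18) = 576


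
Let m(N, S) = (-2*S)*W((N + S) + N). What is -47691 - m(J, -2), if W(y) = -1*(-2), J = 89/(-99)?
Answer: -47699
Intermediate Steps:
J = -89/99 (J = 89*(-1/99) = -89/99 ≈ -0.89899)
W(y) = 2
m(N, S) = -4*S (m(N, S) = -2*S*2 = -4*S)
-47691 - m(J, -2) = -47691 - (-4)*(-2) = -47691 - 1*8 = -47691 - 8 = -47699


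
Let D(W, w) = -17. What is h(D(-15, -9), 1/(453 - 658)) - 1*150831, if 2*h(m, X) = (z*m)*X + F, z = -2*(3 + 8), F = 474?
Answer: -30871957/205 ≈ -1.5060e+5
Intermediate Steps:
z = -22 (z = -2*11 = -22)
h(m, X) = 237 - 11*X*m (h(m, X) = ((-22*m)*X + 474)/2 = (-22*X*m + 474)/2 = (474 - 22*X*m)/2 = 237 - 11*X*m)
h(D(-15, -9), 1/(453 - 658)) - 1*150831 = (237 - 11*(-17)/(453 - 658)) - 1*150831 = (237 - 11*(-17)/(-205)) - 150831 = (237 - 11*(-1/205)*(-17)) - 150831 = (237 - 187/205) - 150831 = 48398/205 - 150831 = -30871957/205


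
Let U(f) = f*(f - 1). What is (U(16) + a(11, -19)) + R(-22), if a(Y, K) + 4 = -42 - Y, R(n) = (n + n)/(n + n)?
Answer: 184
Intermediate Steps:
R(n) = 1 (R(n) = (2*n)/((2*n)) = (2*n)*(1/(2*n)) = 1)
U(f) = f*(-1 + f)
a(Y, K) = -46 - Y (a(Y, K) = -4 + (-42 - Y) = -46 - Y)
(U(16) + a(11, -19)) + R(-22) = (16*(-1 + 16) + (-46 - 1*11)) + 1 = (16*15 + (-46 - 11)) + 1 = (240 - 57) + 1 = 183 + 1 = 184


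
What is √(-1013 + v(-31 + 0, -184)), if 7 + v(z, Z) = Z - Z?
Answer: 2*I*√255 ≈ 31.937*I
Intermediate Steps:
v(z, Z) = -7 (v(z, Z) = -7 + (Z - Z) = -7 + 0 = -7)
√(-1013 + v(-31 + 0, -184)) = √(-1013 - 7) = √(-1020) = 2*I*√255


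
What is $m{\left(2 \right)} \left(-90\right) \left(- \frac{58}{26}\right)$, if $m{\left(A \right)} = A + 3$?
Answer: $\frac{13050}{13} \approx 1003.8$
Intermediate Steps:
$m{\left(A \right)} = 3 + A$
$m{\left(2 \right)} \left(-90\right) \left(- \frac{58}{26}\right) = \left(3 + 2\right) \left(-90\right) \left(- \frac{58}{26}\right) = 5 \left(-90\right) \left(\left(-58\right) \frac{1}{26}\right) = \left(-450\right) \left(- \frac{29}{13}\right) = \frac{13050}{13}$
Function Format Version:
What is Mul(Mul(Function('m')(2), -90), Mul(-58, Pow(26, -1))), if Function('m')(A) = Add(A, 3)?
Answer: Rational(13050, 13) ≈ 1003.8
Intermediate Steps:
Function('m')(A) = Add(3, A)
Mul(Mul(Function('m')(2), -90), Mul(-58, Pow(26, -1))) = Mul(Mul(Add(3, 2), -90), Mul(-58, Pow(26, -1))) = Mul(Mul(5, -90), Mul(-58, Rational(1, 26))) = Mul(-450, Rational(-29, 13)) = Rational(13050, 13)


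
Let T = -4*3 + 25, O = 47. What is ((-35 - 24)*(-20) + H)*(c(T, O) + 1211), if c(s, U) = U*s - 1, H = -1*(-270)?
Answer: 2640450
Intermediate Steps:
T = 13 (T = -12 + 25 = 13)
H = 270
c(s, U) = -1 + U*s
((-35 - 24)*(-20) + H)*(c(T, O) + 1211) = ((-35 - 24)*(-20) + 270)*((-1 + 47*13) + 1211) = (-59*(-20) + 270)*((-1 + 611) + 1211) = (1180 + 270)*(610 + 1211) = 1450*1821 = 2640450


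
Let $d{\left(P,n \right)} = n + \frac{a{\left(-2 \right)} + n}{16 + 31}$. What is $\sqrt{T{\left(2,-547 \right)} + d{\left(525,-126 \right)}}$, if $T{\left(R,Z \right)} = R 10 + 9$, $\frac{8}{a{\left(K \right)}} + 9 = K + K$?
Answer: $\frac{i \sqrt{37217843}}{611} \approx 9.9847 i$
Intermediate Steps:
$a{\left(K \right)} = \frac{8}{-9 + 2 K}$ ($a{\left(K \right)} = \frac{8}{-9 + \left(K + K\right)} = \frac{8}{-9 + 2 K}$)
$d{\left(P,n \right)} = - \frac{8}{611} + \frac{48 n}{47}$ ($d{\left(P,n \right)} = n + \frac{\frac{8}{-9 + 2 \left(-2\right)} + n}{16 + 31} = n + \frac{\frac{8}{-9 - 4} + n}{47} = n + \left(\frac{8}{-13} + n\right) \frac{1}{47} = n + \left(8 \left(- \frac{1}{13}\right) + n\right) \frac{1}{47} = n + \left(- \frac{8}{13} + n\right) \frac{1}{47} = n + \left(- \frac{8}{611} + \frac{n}{47}\right) = - \frac{8}{611} + \frac{48 n}{47}$)
$T{\left(R,Z \right)} = 9 + 10 R$ ($T{\left(R,Z \right)} = 10 R + 9 = 9 + 10 R$)
$\sqrt{T{\left(2,-547 \right)} + d{\left(525,-126 \right)}} = \sqrt{\left(9 + 10 \cdot 2\right) + \left(- \frac{8}{611} + \frac{48}{47} \left(-126\right)\right)} = \sqrt{\left(9 + 20\right) - \frac{78632}{611}} = \sqrt{29 - \frac{78632}{611}} = \sqrt{- \frac{60913}{611}} = \frac{i \sqrt{37217843}}{611}$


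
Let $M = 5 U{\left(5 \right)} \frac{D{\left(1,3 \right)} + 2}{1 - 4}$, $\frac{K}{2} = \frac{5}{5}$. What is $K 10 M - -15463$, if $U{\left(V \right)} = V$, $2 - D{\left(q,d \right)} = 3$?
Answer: $\frac{45889}{3} \approx 15296.0$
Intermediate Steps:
$D{\left(q,d \right)} = -1$ ($D{\left(q,d \right)} = 2 - 3 = -1$)
$K = 2$ ($K = 2 \cdot \frac{5}{5} = 2 \cdot 5 \cdot \frac{1}{5} = 2 \cdot 1 = 2$)
$M = - \frac{25}{3}$ ($M = 5 \cdot 5 \frac{-1 + 2}{1 - 4} = 25 \cdot 1 \frac{1}{-3} = 25 \cdot 1 \left(- \frac{1}{3}\right) = 25 \left(- \frac{1}{3}\right) = - \frac{25}{3} \approx -8.3333$)
$K 10 M - -15463 = 2 \cdot 10 \left(- \frac{25}{3}\right) - -15463 = 20 \left(- \frac{25}{3}\right) + 15463 = - \frac{500}{3} + 15463 = \frac{45889}{3}$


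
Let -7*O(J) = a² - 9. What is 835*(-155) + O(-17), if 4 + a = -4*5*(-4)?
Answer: -911742/7 ≈ -1.3025e+5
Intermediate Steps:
a = 76 (a = -4 - 4*5*(-4) = -4 - 20*(-4) = -4 + 80 = 76)
O(J) = -5767/7 (O(J) = -(76² - 9)/7 = -(5776 - 9)/7 = -⅐*5767 = -5767/7)
835*(-155) + O(-17) = 835*(-155) - 5767/7 = -129425 - 5767/7 = -911742/7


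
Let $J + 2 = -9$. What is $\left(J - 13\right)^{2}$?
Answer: $576$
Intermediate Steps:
$J = -11$ ($J = -2 - 9 = -11$)
$\left(J - 13\right)^{2} = \left(-11 - 13\right)^{2} = \left(-24\right)^{2} = 576$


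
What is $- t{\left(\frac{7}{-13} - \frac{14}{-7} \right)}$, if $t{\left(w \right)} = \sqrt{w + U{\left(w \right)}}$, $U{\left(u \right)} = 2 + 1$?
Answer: $- \frac{\sqrt{754}}{13} \approx -2.1122$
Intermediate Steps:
$U{\left(u \right)} = 3$
$t{\left(w \right)} = \sqrt{3 + w}$ ($t{\left(w \right)} = \sqrt{w + 3} = \sqrt{3 + w}$)
$- t{\left(\frac{7}{-13} - \frac{14}{-7} \right)} = - \sqrt{3 + \left(\frac{7}{-13} - \frac{14}{-7}\right)} = - \sqrt{3 + \left(7 \left(- \frac{1}{13}\right) - -2\right)} = - \sqrt{3 + \left(- \frac{7}{13} + 2\right)} = - \sqrt{3 + \frac{19}{13}} = - \sqrt{\frac{58}{13}} = - \frac{\sqrt{754}}{13}$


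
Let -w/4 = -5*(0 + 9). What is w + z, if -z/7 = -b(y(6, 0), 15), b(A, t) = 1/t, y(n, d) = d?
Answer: 2707/15 ≈ 180.47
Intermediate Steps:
z = 7/15 (z = -(-7)/15 = -7*(-1/15) = 7/15 ≈ 0.46667)
w = 180 (w = -(-20)*(0 + 9) = -(-20)*9 = -4*(-45) = 180)
w + z = 180 + 7/15 = 2707/15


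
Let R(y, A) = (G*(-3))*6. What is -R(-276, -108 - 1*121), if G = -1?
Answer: -18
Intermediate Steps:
R(y, A) = 18 (R(y, A) = -1*(-3)*6 = 3*6 = 18)
-R(-276, -108 - 1*121) = -1*18 = -18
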